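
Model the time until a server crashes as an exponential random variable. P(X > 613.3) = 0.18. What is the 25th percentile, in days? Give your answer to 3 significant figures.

103

e^(−λ·613.3) = 0.18 ⇒ λ = −ln(0.18)/613.3 = 0.00279602.
25th percentile: 1 − e^(−λt) = 0.25, t = −ln(0.75)/λ = 102.89 days.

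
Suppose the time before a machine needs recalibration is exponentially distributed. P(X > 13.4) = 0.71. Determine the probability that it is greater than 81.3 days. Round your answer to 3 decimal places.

0.125

e^(−λ·13.4) = 0.71 ⇒ λ = −ln(0.71)/13.4 = 0.025559.
P(X > 81.3) = e^(−0.025559·81.3) = e^(−2.0779) ≈ 0.125.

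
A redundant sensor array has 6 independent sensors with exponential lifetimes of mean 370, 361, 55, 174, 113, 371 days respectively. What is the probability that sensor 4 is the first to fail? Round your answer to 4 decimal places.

0.1404

Rates: λ_i = 1/mean_i → 0.0027027, 0.00277008, 0.0181818, 0.00574713, 0.00884956, 0.00269542; Σλ = 0.0409467.
P(sensor 4 first) = λ_4/Σλ = 0.00574713/0.0409467 ≈ 0.1404.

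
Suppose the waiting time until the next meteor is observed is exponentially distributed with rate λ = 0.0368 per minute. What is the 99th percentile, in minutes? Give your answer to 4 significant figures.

125.1

Set 1 − e^(−λt) = 0.99, so t = −ln(0.01)/λ = 4.6052/0.0368 ≈ 125.14 minutes.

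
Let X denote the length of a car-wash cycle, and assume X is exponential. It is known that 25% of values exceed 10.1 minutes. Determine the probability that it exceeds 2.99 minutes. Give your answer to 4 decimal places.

0.6634

e^(−λ·10.1) = 0.25 ⇒ λ = −ln(0.25)/10.1 = 0.137257.
P(X > 2.99) = e^(−0.137257·2.99) = e^(−0.4104) ≈ 0.6634.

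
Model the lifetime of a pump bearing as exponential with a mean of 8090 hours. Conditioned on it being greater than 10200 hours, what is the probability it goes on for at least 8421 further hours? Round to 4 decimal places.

The rate is λ = 1/8090 = 0.000123609 per hour.
P(X > s+t | X > s) = e^(−λ(s+t))/e^(−λs) = e^(−λt), independent of s = 10200.
P(X > 8421) = e^(−1.0409) ≈ 0.3531.

0.3531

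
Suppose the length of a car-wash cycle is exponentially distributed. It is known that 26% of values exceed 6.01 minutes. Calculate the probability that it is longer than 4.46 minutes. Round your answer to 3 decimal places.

0.368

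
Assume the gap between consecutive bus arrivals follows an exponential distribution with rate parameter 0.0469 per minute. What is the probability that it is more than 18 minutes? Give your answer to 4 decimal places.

P(X > 18) = e^(−λ·18) = e^(−0.8442) ≈ 0.4299.

0.4299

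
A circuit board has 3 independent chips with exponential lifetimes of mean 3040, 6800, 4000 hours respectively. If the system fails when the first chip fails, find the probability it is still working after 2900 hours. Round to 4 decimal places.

The first failure time is exponential with rate Σλ_i = 1/3040 + 1/6800 + 1/4000 = 0.000726006 per hour.
P(min > 2900) = e^(−0.000726006·2900) = e^(−2.1054) ≈ 0.1218.

0.1218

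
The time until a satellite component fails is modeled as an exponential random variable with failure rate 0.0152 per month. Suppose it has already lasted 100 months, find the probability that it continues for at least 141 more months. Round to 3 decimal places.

0.117

P(X > s+t | X > s) = e^(−λ(s+t))/e^(−λs) = e^(−λt), independent of s = 100.
P(X > 141) = e^(−2.1432) ≈ 0.117.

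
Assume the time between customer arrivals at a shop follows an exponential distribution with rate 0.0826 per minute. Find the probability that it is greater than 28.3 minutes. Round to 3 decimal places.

P(X > 28.3) = e^(−λ·28.3) = e^(−2.3376) ≈ 0.097.

0.097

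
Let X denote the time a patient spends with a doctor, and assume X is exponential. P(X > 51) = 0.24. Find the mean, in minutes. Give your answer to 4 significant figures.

e^(−λ·51) = 0.24 ⇒ λ = −ln(0.24)/51 = 0.0279827.
Mean = 1/λ = 35.7364 minutes.

35.74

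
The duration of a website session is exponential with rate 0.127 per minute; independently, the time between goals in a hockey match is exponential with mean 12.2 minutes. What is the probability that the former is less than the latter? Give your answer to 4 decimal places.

λ_1 = 0.127, λ_2 = 1/12.2 = 0.0819672.
For independent exponentials, P(the former < the latter) = λ_1/(λ_1+λ_2) = 0.127/0.208967 ≈ 0.6078.

0.6078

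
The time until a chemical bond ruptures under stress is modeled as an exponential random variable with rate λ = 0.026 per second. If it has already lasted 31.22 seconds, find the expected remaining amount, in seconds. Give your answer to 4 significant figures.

By memorylessness, the remaining amount past any threshold is again Exp(λ) with mean 1/λ = 38.4615 seconds.

38.46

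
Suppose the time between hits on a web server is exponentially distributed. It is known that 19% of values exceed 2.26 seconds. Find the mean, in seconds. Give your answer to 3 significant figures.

e^(−λ·2.26) = 0.19 ⇒ λ = −ln(0.19)/2.26 = 0.734837.
Mean = 1/λ = 1.36085 seconds.

1.36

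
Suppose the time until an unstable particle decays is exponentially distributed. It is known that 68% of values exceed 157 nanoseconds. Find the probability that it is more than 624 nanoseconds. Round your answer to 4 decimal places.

0.2159

e^(−λ·157) = 0.68 ⇒ λ = −ln(0.68)/157 = 0.00245645.
P(X > 624) = e^(−0.00245645·624) = e^(−1.5328) ≈ 0.2159.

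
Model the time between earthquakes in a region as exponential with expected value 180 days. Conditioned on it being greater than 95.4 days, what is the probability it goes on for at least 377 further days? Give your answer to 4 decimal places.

0.1231

The rate is λ = 1/180 = 0.00555556 per day.
The exponential is memoryless, so the remaining time is again Exp(λ): the condition X > 95.4 is irrelevant.
P(X > 377) = e^(−2.0944) ≈ 0.1231.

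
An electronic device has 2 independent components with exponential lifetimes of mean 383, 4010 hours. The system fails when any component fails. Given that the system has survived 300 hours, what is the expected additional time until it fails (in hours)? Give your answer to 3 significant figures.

350

First-failure rate Σλ = 1/383 + 1/4010 = 0.00286034.
By memorylessness the expected residual is 1/Σλ = 349.608 hours, regardless of the 300 already elapsed.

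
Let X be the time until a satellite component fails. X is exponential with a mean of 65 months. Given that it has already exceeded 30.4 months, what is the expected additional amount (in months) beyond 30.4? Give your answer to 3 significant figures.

65.0

The rate is λ = 1/65 = 0.0153846 per month.
By memorylessness, the remaining amount past any threshold is again Exp(λ) with mean 1/λ = 65 months.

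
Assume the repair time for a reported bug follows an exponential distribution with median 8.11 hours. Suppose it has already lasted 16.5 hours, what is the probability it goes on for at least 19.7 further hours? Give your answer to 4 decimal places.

For an exponential, median = ln(2)/λ, so λ = ln 2 / 8.11 = 0.0854682 per hour.
P(X > s+t | X > s) = e^(−λ(s+t))/e^(−λs) = e^(−λt), independent of s = 16.5.
P(X > 19.7) = e^(−1.6837) ≈ 0.1857.

0.1857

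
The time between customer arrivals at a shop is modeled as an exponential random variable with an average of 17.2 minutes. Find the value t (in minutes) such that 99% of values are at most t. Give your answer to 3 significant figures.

The rate is λ = 1/17.2 = 0.0581395 per minute.
Set 1 − e^(−λt) = 0.99, so t = −ln(0.01)/λ = 4.6052/0.0581395 ≈ 79.2089 minutes.

79.2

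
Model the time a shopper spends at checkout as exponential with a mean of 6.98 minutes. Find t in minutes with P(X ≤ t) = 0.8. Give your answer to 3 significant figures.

The rate is λ = 1/6.98 = 0.143266 per minute.
Set 1 − e^(−λt) = 0.8, so t = −ln(0.2)/λ = 1.6094/0.143266 ≈ 11.2339 minutes.

11.2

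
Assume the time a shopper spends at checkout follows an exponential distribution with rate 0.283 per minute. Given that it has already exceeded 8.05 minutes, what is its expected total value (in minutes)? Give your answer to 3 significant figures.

11.6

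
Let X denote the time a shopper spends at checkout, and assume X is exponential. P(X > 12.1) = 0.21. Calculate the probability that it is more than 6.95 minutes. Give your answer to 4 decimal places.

e^(−λ·12.1) = 0.21 ⇒ λ = −ln(0.21)/12.1 = 0.128979.
P(X > 6.95) = e^(−0.128979·6.95) = e^(−0.89641) ≈ 0.4080.

0.4080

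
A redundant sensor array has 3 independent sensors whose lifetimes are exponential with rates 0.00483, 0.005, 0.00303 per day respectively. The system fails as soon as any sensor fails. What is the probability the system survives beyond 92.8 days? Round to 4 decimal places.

The time to first failure is exponential with rate Σλ = 0.00483 + 0.005 + 0.00303 = 0.01286.
P(min > 92.8) = e^(−0.01286·92.8) = e^(−1.1934) ≈ 0.3032.

0.3032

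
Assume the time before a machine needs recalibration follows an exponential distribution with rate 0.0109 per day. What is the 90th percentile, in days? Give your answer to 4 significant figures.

211.2

Set 1 − e^(−λt) = 0.9, so t = −ln(0.1)/λ = 2.3026/0.0109 ≈ 211.246 days.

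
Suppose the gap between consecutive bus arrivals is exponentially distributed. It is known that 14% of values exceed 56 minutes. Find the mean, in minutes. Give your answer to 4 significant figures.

e^(−λ·56) = 0.14 ⇒ λ = −ln(0.14)/56 = 0.0351092.
Mean = 1/λ = 28.4826 minutes.

28.48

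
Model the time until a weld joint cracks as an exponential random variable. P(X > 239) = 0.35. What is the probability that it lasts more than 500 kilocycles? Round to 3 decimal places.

e^(−λ·239) = 0.35 ⇒ λ = −ln(0.35)/239 = 0.00439256.
P(X > 500) = e^(−0.00439256·500) = e^(−2.1963) ≈ 0.111.

0.111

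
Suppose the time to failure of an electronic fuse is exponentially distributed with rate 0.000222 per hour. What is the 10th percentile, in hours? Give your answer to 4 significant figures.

Set 1 − e^(−λt) = 0.1, so t = −ln(0.9)/λ = 0.10536/0.000222 ≈ 474.597 hours.

474.6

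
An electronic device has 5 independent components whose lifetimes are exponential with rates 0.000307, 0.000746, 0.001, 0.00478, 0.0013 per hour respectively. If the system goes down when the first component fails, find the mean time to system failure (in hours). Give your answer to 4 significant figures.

123.0

The time to first failure is exponential with rate Σλ = 0.000307 + 0.000746 + 0.001 + 0.00478 + 0.0013 = 0.008133.
E[min] = 1/Σλ = 1/0.008133 = 122.956 hours.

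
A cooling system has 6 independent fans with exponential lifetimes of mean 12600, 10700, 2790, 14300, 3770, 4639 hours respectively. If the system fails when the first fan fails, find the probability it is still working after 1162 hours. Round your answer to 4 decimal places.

0.2844

The first failure time is exponential with rate Σλ_i = 1/12600 + 1/10700 + 1/2790 + 1/14300 + 1/3770 + 1/4639 = 0.00108199 per hour.
P(min > 1162) = e^(−0.00108199·1162) = e^(−1.2573) ≈ 0.2844.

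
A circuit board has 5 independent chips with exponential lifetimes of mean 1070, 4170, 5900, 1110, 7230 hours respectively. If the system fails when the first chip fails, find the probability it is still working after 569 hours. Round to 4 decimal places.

The first failure time is exponential with rate Σλ_i = 1/1070 + 1/4170 + 1/5900 + 1/1110 + 1/7230 = 0.00238309 per hour.
P(min > 569) = e^(−0.00238309·569) = e^(−1.356) ≈ 0.2577.

0.2577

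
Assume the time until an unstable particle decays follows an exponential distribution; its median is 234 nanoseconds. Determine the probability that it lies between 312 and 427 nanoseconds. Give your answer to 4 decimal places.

0.1146

For an exponential, median = ln(2)/λ, so λ = ln 2 / 234 = 0.00296217 per nanosecond.
P(312 < X < 427) = e^(−λ·312) − e^(−λ·427) = 0.39685 − 0.28228 ≈ 0.1146.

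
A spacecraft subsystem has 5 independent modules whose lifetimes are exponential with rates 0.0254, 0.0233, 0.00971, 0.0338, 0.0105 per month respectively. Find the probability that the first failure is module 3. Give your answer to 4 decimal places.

0.0945

The time to first failure is exponential with rate Σλ = 0.0254 + 0.0233 + 0.00971 + 0.0338 + 0.0105 = 0.10271.
P(module 3 first) = λ_3/Σλ = 0.00971/0.10271 ≈ 0.0945.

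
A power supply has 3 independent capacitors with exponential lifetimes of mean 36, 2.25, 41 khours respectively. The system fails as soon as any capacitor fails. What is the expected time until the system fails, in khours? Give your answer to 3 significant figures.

2.01

The first failure time is exponential with rate Σλ_i = 1/36 + 1/2.25 + 1/41 = 0.496612 per khour.
E[min] = 1/Σλ = 1/0.496612 = 2.01364 khours.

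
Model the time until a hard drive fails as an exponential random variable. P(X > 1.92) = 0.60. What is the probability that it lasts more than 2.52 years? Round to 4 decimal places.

e^(−λ·1.92) = 0.60 ⇒ λ = −ln(0.60)/1.92 = 0.266055.
P(X > 2.52) = e^(−0.266055·2.52) = e^(−0.67046) ≈ 0.5115.

0.5115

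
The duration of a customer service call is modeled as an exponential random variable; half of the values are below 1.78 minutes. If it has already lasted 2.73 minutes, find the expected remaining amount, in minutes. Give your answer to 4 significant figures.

2.568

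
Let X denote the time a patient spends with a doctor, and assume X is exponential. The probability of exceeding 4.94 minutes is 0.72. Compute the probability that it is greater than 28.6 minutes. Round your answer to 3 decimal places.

e^(−λ·4.94) = 0.72 ⇒ λ = −ln(0.72)/4.94 = 0.0664988.
P(X > 28.6) = e^(−0.0664988·28.6) = e^(−1.9019) ≈ 0.149.

0.149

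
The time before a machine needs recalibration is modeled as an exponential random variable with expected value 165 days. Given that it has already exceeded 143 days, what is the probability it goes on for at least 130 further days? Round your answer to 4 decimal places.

0.4548

The rate is λ = 1/165 = 0.00606061 per day.
By the memoryless property, P(X > 143+130 | X > 143) = P(X > 130).
P(X > 130) = e^(−0.78788) ≈ 0.4548.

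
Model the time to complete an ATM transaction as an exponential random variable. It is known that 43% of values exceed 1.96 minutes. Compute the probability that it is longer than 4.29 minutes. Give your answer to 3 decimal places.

e^(−λ·1.96) = 0.43 ⇒ λ = −ln(0.43)/1.96 = 0.430597.
P(X > 4.29) = e^(−0.430597·4.29) = e^(−1.8473) ≈ 0.158.

0.158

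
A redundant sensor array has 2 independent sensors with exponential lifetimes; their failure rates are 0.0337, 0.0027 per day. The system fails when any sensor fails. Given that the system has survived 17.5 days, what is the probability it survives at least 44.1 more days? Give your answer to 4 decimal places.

Time to first failure ~ Exp(Σλ) with Σλ = 0.0364.
By memorylessness, P(T > 17.5+44.1 | T > 17.5) = P(T > 44.1) = e^(−0.0364·44.1) ≈ 0.2008.

0.2008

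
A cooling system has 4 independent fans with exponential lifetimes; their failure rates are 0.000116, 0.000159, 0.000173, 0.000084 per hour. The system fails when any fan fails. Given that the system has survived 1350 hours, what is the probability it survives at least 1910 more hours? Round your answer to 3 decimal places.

Time to first failure ~ Exp(Σλ) with Σλ = 0.000532.
By memorylessness, P(T > 1350+1910 | T > 1350) = P(T > 1910) = e^(−0.000532·1910) ≈ 0.362.

0.362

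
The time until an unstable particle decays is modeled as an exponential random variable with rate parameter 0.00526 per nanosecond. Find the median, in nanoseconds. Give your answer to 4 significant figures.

Set 1 − e^(−λt) = 0.5, so t = −ln(0.5)/λ = 0.69315/0.00526 ≈ 131.777 nanoseconds.

131.8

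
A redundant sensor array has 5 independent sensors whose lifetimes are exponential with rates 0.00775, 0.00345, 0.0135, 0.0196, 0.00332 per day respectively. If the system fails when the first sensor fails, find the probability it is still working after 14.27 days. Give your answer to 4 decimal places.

The time to first failure is exponential with rate Σλ = 0.00775 + 0.00345 + 0.0135 + 0.0196 + 0.00332 = 0.04762.
P(min > 14.27) = e^(−0.04762·14.27) = e^(−0.67954) ≈ 0.5069.

0.5069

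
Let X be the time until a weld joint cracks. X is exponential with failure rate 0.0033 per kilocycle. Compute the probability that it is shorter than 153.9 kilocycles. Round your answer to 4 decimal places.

P(X ≤ 153.9) = 1 − e^(−λ·153.9) = 1 − e^(−0.50787) ≈ 0.3982.

0.3982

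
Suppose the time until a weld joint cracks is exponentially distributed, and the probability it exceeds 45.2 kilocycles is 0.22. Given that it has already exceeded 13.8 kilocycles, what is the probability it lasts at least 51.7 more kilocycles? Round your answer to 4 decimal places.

From e^(−λ·45.2) = 0.22, λ = −ln(0.22)/45.2 = 0.0334984.
Memoryless: P(X > 13.8+51.7 | X > 13.8) = P(X > 51.7) = e^(−0.0334984·51.7) ≈ 0.1770.

0.1770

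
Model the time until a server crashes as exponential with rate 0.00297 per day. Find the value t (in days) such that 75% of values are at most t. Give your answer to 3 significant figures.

467

Set 1 − e^(−λt) = 0.75, so t = −ln(0.25)/λ = 1.3863/0.00297 ≈ 466.766 days.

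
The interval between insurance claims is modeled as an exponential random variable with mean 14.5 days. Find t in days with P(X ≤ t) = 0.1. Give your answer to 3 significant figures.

The rate is λ = 1/14.5 = 0.0689655 per day.
Set 1 − e^(−λt) = 0.1, so t = −ln(0.9)/λ = 0.10536/0.0689655 ≈ 1.52773 days.

1.53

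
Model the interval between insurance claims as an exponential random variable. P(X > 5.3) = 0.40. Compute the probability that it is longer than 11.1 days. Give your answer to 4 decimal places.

0.1468

e^(−λ·5.3) = 0.40 ⇒ λ = −ln(0.40)/5.3 = 0.172885.
P(X > 11.1) = e^(−0.172885·11.1) = e^(−1.919) ≈ 0.1468.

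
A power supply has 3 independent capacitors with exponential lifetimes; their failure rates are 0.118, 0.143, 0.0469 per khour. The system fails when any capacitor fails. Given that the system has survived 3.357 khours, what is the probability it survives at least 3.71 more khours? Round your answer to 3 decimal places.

0.319

Time to first failure ~ Exp(Σλ) with Σλ = 0.3079.
By memorylessness, P(T > 3.357+3.71 | T > 3.357) = P(T > 3.71) = e^(−0.3079·3.71) ≈ 0.319.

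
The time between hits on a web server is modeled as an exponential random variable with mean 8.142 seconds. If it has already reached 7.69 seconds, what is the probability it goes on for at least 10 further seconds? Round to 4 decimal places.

0.2928

The rate is λ = 1/8.142 = 0.12282 per second.
By the memoryless property, P(X > 7.69+10 | X > 7.69) = P(X > 10).
P(X > 10) = e^(−1.2282) ≈ 0.2928.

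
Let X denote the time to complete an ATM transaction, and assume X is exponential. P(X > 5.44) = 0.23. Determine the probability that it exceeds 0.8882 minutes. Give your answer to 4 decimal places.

e^(−λ·5.44) = 0.23 ⇒ λ = −ln(0.23)/5.44 = 0.270161.
P(X > 0.8882) = e^(−0.270161·0.8882) = e^(−0.23996) ≈ 0.7867.

0.7867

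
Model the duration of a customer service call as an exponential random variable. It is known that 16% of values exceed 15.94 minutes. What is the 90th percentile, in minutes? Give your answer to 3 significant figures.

e^(−λ·15.94) = 0.16 ⇒ λ = −ln(0.16)/15.94 = 0.114967.
90th percentile: 1 − e^(−λt) = 0.9, t = −ln(0.1)/λ = 20.0281 minutes.

20.0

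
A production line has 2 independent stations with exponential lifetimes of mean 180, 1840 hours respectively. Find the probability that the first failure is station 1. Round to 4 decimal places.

Rates: λ_i = 1/mean_i → 0.00555556, 0.000543478; Σλ = 0.00609903.
P(station 1 first) = λ_1/Σλ = 0.00555556/0.00609903 ≈ 0.9109.

0.9109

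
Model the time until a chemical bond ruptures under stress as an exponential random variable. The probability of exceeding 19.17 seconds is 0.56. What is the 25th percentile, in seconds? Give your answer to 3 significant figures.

e^(−λ·19.17) = 0.56 ⇒ λ = −ln(0.56)/19.17 = 0.0302461.
25th percentile: 1 − e^(−λt) = 0.25, t = −ln(0.75)/λ = 9.51136 seconds.

9.51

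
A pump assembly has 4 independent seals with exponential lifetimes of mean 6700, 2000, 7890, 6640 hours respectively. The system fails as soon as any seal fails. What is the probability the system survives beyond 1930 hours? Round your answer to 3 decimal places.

0.167

The first failure time is exponential with rate Σλ_i = 1/6700 + 1/2000 + 1/7890 + 1/6640 = 0.000926599 per hour.
P(min > 1930) = e^(−0.000926599·1930) = e^(−1.7883) ≈ 0.167.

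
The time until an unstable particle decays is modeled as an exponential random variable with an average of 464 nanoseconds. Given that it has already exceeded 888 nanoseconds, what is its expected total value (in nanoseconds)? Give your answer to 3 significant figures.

1350

The rate is λ = 1/464 = 0.00215517 per nanosecond.
By memorylessness, E[X | X > 888] = 888 + 1/λ = 888 + 464 = 1352 nanoseconds.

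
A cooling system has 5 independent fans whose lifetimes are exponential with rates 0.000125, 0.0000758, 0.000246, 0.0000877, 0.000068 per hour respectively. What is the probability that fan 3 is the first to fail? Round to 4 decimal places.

0.4083

The time to first failure is exponential with rate Σλ = 0.000125 + 0.0000758 + 0.000246 + 0.0000877 + 0.000068 = 0.0006025.
P(fan 3 first) = λ_3/Σλ = 0.000246/0.0006025 ≈ 0.4083.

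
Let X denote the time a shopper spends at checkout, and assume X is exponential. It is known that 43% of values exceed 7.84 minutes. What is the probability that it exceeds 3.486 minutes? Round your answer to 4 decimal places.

e^(−λ·7.84) = 0.43 ⇒ λ = −ln(0.43)/7.84 = 0.107649.
P(X > 3.486) = e^(−0.107649·3.486) = e^(−0.37527) ≈ 0.6871.

0.6871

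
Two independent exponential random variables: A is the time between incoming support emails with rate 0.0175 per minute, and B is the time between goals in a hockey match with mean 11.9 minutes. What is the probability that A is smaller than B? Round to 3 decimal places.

0.172

λ_1 = 0.0175, λ_2 = 1/11.9 = 0.0840336.
For independent exponentials, P(A < B) = λ_1/(λ_1+λ_2) = 0.0175/0.101534 ≈ 0.172.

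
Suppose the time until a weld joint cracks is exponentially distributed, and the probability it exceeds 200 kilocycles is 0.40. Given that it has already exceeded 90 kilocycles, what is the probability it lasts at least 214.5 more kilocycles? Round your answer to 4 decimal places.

From e^(−λ·200) = 0.40, λ = −ln(0.40)/200 = 0.00458145.
Memoryless: P(X > 90+214.5 | X > 90) = P(X > 214.5) = e^(−0.00458145·214.5) ≈ 0.3743.

0.3743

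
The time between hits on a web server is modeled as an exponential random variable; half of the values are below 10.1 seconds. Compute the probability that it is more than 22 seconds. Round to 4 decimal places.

For an exponential, median = ln(2)/λ, so λ = ln 2 / 10.1 = 0.0686284 per second.
P(X > 22) = e^(−λ·22) = e^(−1.5098) ≈ 0.2209.

0.2209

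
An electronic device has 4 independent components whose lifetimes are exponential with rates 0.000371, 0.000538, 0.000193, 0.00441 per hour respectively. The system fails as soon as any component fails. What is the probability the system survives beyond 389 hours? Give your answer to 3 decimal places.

The time to first failure is exponential with rate Σλ = 0.000371 + 0.000538 + 0.000193 + 0.00441 = 0.005512.
P(min > 389) = e^(−0.005512·389) = e^(−2.1442) ≈ 0.117.

0.117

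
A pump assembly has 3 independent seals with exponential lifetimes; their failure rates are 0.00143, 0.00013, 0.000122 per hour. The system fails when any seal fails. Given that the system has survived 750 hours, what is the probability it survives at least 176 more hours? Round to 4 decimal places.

0.7438

Time to first failure ~ Exp(Σλ) with Σλ = 0.001682.
By memorylessness, P(T > 750+176 | T > 750) = P(T > 176) = e^(−0.001682·176) ≈ 0.7438.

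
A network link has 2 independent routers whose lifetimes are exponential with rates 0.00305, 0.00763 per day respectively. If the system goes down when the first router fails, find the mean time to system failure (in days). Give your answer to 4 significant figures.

93.63

The time to first failure is exponential with rate Σλ = 0.00305 + 0.00763 = 0.01068.
E[min] = 1/Σλ = 1/0.01068 = 93.633 days.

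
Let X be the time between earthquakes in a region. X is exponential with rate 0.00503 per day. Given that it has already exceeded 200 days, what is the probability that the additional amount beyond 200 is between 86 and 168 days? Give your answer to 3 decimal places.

0.219

Memoryless: the residual past 200 is again Exp(λ).
P(86 < residual < 168) = e^(−λ·86) − e^(−λ·168) = 0.64883 − 0.42954 ≈ 0.219.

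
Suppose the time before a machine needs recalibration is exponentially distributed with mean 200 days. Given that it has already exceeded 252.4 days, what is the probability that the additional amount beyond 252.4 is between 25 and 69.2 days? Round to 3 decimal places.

0.175

The rate is λ = 1/200 = 0.005 per day.
Memoryless: the residual past 252.4 is again Exp(λ).
P(25 < residual < 69.2) = e^(−λ·25) − e^(−λ·69.2) = 0.88250 − 0.70751 ≈ 0.175.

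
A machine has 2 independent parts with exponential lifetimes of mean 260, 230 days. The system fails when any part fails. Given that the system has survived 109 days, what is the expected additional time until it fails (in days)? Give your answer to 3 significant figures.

122

First-failure rate Σλ = 1/260 + 1/230 = 0.00819398.
By memorylessness the expected residual is 1/Σλ = 122.041 days, regardless of the 109 already elapsed.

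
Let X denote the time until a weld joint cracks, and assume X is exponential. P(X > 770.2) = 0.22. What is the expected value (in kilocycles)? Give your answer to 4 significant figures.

e^(−λ·770.2) = 0.22 ⇒ λ = −ln(0.22)/770.2 = 0.00196589.
Mean = 1/λ = 508.676 kilocycles.

508.7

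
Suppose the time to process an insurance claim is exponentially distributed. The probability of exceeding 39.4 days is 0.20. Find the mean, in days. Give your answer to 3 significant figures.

24.5

e^(−λ·39.4) = 0.20 ⇒ λ = −ln(0.20)/39.4 = 0.0408487.
Mean = 1/λ = 24.4806 days.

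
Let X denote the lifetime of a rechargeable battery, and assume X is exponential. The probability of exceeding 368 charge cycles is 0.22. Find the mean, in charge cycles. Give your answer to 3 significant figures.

243

e^(−λ·368) = 0.22 ⇒ λ = −ln(0.22)/368 = 0.00411448.
Mean = 1/λ = 243.044 charge cycles.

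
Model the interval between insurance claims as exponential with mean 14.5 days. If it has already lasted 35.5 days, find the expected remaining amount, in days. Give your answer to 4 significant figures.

14.50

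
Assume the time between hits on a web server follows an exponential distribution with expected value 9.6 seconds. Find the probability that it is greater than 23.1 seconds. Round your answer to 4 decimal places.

0.0902

The rate is λ = 1/9.6 = 0.104167 per second.
P(X > 23.1) = e^(−λ·23.1) = e^(−2.4063) ≈ 0.0902.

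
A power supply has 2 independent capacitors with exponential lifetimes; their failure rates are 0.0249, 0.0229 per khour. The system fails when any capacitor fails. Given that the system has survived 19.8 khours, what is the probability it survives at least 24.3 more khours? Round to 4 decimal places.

0.3130

Time to first failure ~ Exp(Σλ) with Σλ = 0.0478.
By memorylessness, P(T > 19.8+24.3 | T > 19.8) = P(T > 24.3) = e^(−0.0478·24.3) ≈ 0.3130.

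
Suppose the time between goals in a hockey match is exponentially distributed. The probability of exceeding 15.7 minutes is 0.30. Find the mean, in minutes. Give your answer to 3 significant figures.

13.0

e^(−λ·15.7) = 0.30 ⇒ λ = −ln(0.30)/15.7 = 0.0766862.
Mean = 1/λ = 13.0402 minutes.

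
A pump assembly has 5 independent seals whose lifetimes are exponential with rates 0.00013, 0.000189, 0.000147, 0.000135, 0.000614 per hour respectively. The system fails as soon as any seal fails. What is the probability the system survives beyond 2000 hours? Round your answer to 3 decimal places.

0.088

The time to first failure is exponential with rate Σλ = 0.00013 + 0.000189 + 0.000147 + 0.000135 + 0.000614 = 0.001215.
P(min > 2000) = e^(−0.001215·2000) = e^(−2.43) ≈ 0.088.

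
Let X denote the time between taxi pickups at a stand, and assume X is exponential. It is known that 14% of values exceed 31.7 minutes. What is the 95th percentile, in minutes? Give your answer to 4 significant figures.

48.30

e^(−λ·31.7) = 0.14 ⇒ λ = −ln(0.14)/31.7 = 0.0620225.
95th percentile: 1 − e^(−λt) = 0.95, t = −ln(0.05)/λ = 48.3007 minutes.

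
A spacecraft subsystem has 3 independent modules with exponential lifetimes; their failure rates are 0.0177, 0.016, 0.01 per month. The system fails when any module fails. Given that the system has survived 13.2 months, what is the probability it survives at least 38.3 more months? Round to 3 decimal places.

0.188

Time to first failure ~ Exp(Σλ) with Σλ = 0.0437.
By memorylessness, P(T > 13.2+38.3 | T > 13.2) = P(T > 38.3) = e^(−0.0437·38.3) ≈ 0.188.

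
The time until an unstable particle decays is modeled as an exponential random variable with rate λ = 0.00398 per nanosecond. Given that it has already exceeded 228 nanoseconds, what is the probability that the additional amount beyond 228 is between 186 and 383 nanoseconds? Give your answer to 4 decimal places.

0.2592

Memoryless: the residual past 228 is again Exp(λ).
P(186 < residual < 383) = e^(−λ·186) − e^(−λ·383) = 0.47698 − 0.21776 ≈ 0.2592.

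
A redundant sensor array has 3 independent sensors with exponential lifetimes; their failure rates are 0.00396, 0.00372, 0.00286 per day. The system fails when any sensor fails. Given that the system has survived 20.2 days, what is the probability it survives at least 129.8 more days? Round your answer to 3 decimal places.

0.255

Time to first failure ~ Exp(Σλ) with Σλ = 0.01054.
By memorylessness, P(T > 20.2+129.8 | T > 20.2) = P(T > 129.8) = e^(−0.01054·129.8) ≈ 0.255.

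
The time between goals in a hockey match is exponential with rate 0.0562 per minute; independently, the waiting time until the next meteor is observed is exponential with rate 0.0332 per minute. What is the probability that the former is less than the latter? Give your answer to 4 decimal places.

λ_1 = 0.0562, λ_2 = 0.0332.
For independent exponentials, P(the former < the latter) = λ_1/(λ_1+λ_2) = 0.0562/0.0894 ≈ 0.6286.

0.6286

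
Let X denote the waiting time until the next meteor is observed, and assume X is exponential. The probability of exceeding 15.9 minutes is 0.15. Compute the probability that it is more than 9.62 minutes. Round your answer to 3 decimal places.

0.317

e^(−λ·15.9) = 0.15 ⇒ λ = −ln(0.15)/15.9 = 0.119316.
P(X > 9.62) = e^(−0.119316·9.62) = e^(−1.1478) ≈ 0.317.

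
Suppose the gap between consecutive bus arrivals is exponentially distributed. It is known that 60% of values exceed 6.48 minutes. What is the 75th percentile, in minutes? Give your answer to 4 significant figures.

17.59

e^(−λ·6.48) = 0.60 ⇒ λ = −ln(0.60)/6.48 = 0.0788311.
75th percentile: 1 − e^(−λt) = 0.75, t = −ln(0.25)/λ = 17.5856 minutes.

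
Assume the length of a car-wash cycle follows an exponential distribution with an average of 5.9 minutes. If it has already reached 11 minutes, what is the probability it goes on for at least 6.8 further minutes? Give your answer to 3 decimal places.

The rate is λ = 1/5.9 = 0.169492 per minute.
By the memoryless property, P(X > 11+6.8 | X > 11) = P(X > 6.8).
P(X > 6.8) = e^(−1.1525) ≈ 0.316.

0.316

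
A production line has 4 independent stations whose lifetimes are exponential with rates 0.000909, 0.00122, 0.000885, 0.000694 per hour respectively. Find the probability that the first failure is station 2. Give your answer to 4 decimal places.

The time to first failure is exponential with rate Σλ = 0.000909 + 0.00122 + 0.000885 + 0.000694 = 0.003708.
P(station 2 first) = λ_2/Σλ = 0.00122/0.003708 ≈ 0.3290.

0.3290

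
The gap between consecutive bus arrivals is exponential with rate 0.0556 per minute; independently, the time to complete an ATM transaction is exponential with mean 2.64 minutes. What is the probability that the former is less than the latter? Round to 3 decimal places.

λ_1 = 0.0556, λ_2 = 1/2.64 = 0.378788.
For independent exponentials, P(the former < the latter) = λ_1/(λ_1+λ_2) = 0.0556/0.434388 ≈ 0.128.

0.128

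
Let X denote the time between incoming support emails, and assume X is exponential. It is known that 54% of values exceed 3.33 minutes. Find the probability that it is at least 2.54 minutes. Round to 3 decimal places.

0.625

e^(−λ·3.33) = 0.54 ⇒ λ = −ln(0.54)/3.33 = 0.185041.
P(X > 2.54) = e^(−0.185041·2.54) = e^(−0.47) ≈ 0.625.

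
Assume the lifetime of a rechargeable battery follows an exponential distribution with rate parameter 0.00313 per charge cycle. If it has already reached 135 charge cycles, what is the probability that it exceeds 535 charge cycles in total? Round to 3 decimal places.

0.286

By the memoryless property, P(X > 135+400 | X > 135) = P(X > 400).
P(X > 400) = e^(−1.252) ≈ 0.286.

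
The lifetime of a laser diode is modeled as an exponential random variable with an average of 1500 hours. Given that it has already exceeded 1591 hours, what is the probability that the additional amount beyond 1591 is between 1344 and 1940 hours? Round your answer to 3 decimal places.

0.134

The rate is λ = 1/1500 = 0.000666667 per hour.
Memoryless: the residual past 1591 is again Exp(λ).
P(1344 < residual < 1940) = e^(−λ·1344) − e^(−λ·1940) = 0.40820 − 0.27435 ≈ 0.134.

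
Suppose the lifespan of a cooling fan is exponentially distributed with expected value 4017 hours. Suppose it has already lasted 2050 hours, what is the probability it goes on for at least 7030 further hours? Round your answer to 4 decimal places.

0.1738

The rate is λ = 1/4017 = 0.000248942 per hour.
The exponential is memoryless, so the remaining time is again Exp(λ): the condition X > 2050 is irrelevant.
P(X > 7030) = e^(−1.7501) ≈ 0.1738.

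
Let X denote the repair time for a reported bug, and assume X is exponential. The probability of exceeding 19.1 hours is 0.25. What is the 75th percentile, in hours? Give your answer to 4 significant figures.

e^(−λ·19.1) = 0.25 ⇒ λ = −ln(0.25)/19.1 = 0.0725809.
75th percentile: 1 − e^(−λt) = 0.75, t = −ln(0.25)/λ = 19.1 hours.

19.10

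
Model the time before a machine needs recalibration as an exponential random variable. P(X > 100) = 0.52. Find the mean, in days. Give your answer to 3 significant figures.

e^(−λ·100) = 0.52 ⇒ λ = −ln(0.52)/100 = 0.00653926.
Mean = 1/λ = 152.922 days.

153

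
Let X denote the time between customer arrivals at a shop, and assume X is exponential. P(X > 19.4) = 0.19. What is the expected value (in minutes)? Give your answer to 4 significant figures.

11.68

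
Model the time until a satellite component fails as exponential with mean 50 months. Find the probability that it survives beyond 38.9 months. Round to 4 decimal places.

0.4593

The rate is λ = 1/50 = 0.02 per month.
P(X > 38.9) = e^(−λ·38.9) = e^(−0.778) ≈ 0.4593.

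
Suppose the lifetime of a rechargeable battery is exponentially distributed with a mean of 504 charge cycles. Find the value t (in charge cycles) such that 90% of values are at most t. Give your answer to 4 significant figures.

1161

The rate is λ = 1/504 = 0.00198413 per charge cycle.
Set 1 − e^(−λt) = 0.9, so t = −ln(0.1)/λ = 2.3026/0.00198413 ≈ 1160.5 charge cycles.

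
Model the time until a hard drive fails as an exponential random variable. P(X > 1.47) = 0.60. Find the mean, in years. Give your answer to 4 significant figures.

2.878

e^(−λ·1.47) = 0.60 ⇒ λ = −ln(0.60)/1.47 = 0.3475.
Mean = 1/λ = 2.87769 years.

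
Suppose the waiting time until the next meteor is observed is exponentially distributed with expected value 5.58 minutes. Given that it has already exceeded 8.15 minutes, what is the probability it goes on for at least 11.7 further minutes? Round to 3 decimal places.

The rate is λ = 1/5.58 = 0.179211 per minute.
By the memoryless property, P(X > 8.15+11.7 | X > 8.15) = P(X > 11.7).
P(X > 11.7) = e^(−2.0968) ≈ 0.123.

0.123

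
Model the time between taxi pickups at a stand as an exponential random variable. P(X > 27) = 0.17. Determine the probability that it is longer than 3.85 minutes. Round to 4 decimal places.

e^(−λ·27) = 0.17 ⇒ λ = −ln(0.17)/27 = 0.065628.
P(X > 3.85) = e^(−0.065628·3.85) = e^(−0.25267) ≈ 0.7767.

0.7767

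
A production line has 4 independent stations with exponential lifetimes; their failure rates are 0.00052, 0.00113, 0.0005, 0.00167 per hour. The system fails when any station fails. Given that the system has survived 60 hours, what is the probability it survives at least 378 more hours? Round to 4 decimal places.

0.2360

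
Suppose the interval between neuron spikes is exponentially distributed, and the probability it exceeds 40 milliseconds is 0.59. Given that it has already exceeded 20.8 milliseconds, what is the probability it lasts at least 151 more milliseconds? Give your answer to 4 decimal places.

From e^(−λ·40) = 0.59, λ = −ln(0.59)/40 = 0.0131908.
Memoryless: P(X > 20.8+151 | X > 20.8) = P(X > 151) = e^(−0.0131908·151) ≈ 0.1364.

0.1364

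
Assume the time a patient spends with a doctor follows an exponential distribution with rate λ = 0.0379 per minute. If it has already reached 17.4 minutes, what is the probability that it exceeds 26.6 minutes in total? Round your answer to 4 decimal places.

P(X > s+t | X > s) = e^(−λ(s+t))/e^(−λs) = e^(−λt), independent of s = 17.4.
P(X > 9.2) = e^(−0.34868) ≈ 0.7056.

0.7056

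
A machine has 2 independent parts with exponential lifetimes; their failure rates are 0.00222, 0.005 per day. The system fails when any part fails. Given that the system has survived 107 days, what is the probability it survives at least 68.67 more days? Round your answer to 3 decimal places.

Time to first failure ~ Exp(Σλ) with Σλ = 0.00722.
By memorylessness, P(T > 107+68.67 | T > 107) = P(T > 68.67) = e^(−0.00722·68.67) ≈ 0.609.

0.609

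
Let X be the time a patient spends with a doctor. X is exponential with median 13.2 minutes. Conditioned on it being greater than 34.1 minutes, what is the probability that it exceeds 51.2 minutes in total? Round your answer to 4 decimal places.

0.4074

For an exponential, median = ln(2)/λ, so λ = ln 2 / 13.2 = 0.0525112 per minute.
By the memoryless property, P(X > 34.1+17.1 | X > 34.1) = P(X > 17.1).
P(X > 17.1) = e^(−0.89794) ≈ 0.4074.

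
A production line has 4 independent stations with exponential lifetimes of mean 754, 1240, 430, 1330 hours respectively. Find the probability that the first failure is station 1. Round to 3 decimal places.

Rates: λ_i = 1/mean_i → 0.00132626, 0.000806452, 0.00232558, 0.00075188; Σλ = 0.00521017.
P(station 1 first) = λ_1/Σλ = 0.00132626/0.00521017 ≈ 0.255.

0.255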